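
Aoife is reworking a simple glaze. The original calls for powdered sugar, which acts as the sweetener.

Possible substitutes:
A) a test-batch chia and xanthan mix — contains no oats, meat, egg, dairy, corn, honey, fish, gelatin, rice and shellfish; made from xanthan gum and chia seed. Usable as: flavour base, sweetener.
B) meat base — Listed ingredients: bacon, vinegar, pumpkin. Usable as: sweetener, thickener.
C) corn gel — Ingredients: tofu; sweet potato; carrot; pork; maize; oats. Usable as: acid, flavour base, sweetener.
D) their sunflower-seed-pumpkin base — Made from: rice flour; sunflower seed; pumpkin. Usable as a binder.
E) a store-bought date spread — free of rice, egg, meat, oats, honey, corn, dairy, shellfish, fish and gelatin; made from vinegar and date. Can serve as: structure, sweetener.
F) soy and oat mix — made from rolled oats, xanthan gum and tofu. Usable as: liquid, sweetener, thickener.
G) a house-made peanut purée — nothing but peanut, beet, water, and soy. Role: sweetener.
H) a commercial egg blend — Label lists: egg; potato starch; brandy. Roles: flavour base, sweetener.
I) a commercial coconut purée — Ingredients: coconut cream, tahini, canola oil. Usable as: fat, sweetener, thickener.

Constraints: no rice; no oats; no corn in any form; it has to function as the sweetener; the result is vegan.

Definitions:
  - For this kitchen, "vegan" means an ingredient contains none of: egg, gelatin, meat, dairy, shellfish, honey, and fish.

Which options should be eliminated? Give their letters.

B, C, D, F, H

A: no oats, vegan — valid
B: has bacon, so not vegan — reject
C: has pork, so not vegan; has maize, so not corn-free (and 1 more) — no
D: not usable as a sweetener; has rice flour, so not rice-free — no
E: no corn, no oats — keep
F: has rolled oats, so not oat-free — no
G: no corn, vegan — OK
H: has egg, so not vegan — no
I: works as a sweetener, no rice, vegan — OK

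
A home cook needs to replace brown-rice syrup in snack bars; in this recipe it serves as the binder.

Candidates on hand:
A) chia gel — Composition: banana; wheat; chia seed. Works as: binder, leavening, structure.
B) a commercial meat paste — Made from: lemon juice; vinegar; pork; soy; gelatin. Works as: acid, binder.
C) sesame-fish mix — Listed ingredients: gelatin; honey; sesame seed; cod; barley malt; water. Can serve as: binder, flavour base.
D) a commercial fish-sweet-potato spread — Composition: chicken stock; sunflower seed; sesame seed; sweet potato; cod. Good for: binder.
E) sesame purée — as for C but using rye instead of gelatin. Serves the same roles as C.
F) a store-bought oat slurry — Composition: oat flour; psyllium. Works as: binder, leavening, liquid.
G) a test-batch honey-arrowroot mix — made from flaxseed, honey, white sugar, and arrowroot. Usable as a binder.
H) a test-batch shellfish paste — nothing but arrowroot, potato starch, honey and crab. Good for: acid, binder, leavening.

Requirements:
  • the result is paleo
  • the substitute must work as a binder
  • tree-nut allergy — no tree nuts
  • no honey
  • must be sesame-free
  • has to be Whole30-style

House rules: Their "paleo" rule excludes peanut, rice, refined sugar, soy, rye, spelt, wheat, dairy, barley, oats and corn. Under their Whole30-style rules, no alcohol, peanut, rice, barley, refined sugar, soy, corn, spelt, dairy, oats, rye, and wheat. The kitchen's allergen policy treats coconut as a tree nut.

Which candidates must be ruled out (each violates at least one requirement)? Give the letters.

A, B, C, D, E, F, G, H

A: has wheat, so not paleo; has wheat, so not Whole30-style — reject
B: has soy, so not paleo; has soy, so not Whole30-style — out
C: has barley malt, so not paleo; has barley malt, so not Whole30-style (and 2 more) — out
D: has sesame seed, so not sesame-free — no
E: has barley malt, so not paleo; has barley malt, so not Whole30-style (and 2 more) — out
F: has oat flour, so not paleo; has oat flour, so not Whole30-style — reject
G: has white sugar, so not paleo; has white sugar, so not Whole30-style (and 1 more) — out
H: has honey, so not honey-free — out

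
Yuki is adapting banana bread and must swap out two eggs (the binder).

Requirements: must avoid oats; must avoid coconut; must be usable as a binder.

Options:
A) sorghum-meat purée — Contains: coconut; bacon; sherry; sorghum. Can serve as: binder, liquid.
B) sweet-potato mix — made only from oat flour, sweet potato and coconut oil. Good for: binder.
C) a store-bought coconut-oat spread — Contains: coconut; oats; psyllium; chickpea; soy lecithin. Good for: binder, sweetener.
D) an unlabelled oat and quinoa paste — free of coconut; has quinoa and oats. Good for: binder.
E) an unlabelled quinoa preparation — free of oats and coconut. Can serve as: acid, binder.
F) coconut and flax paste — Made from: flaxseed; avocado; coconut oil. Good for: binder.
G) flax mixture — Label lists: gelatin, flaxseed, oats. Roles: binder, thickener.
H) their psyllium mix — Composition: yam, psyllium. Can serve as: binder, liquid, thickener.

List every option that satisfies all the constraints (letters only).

E, H

A: has coconut, so not coconut-free — no
B: has coconut oil, so not coconut-free; has oat flour, so not oat-free — reject
C: has coconut, so not coconut-free; has oats, so not oat-free — no
D: has oats, so not oat-free — out
E: no coconut, no oats — valid
F: has coconut oil, so not coconut-free — no
G: has oats, so not oat-free — out
H: only yam and psyllium; none excluded — OK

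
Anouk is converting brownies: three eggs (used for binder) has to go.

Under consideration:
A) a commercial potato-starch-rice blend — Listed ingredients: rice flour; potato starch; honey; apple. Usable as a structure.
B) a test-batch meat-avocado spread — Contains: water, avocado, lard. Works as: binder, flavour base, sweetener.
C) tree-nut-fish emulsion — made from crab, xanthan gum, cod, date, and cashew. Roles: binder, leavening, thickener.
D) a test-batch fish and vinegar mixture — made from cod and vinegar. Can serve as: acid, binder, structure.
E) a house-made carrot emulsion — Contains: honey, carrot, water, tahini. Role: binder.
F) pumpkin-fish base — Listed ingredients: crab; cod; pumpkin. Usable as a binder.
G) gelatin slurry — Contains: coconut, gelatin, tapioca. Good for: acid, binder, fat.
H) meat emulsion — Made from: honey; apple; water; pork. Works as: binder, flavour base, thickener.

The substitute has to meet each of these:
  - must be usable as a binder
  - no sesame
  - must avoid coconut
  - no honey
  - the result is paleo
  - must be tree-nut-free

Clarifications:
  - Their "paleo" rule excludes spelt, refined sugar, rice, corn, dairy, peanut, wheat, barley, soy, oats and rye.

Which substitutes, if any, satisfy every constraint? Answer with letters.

A: not usable as a binder; has rice flour, so not paleo (and 1 more) — out
B: no sesame, no honey — keep
C: has cashew, so not tree-nut-free — reject
D: only cod and vinegar; none excluded — valid
E: has tahini, so not sesame-free; has honey, so not honey-free — no
F: no tree nuts, no honey — OK
G: has coconut, so not coconut-free — reject
H: has honey, so not honey-free — no

B, D, F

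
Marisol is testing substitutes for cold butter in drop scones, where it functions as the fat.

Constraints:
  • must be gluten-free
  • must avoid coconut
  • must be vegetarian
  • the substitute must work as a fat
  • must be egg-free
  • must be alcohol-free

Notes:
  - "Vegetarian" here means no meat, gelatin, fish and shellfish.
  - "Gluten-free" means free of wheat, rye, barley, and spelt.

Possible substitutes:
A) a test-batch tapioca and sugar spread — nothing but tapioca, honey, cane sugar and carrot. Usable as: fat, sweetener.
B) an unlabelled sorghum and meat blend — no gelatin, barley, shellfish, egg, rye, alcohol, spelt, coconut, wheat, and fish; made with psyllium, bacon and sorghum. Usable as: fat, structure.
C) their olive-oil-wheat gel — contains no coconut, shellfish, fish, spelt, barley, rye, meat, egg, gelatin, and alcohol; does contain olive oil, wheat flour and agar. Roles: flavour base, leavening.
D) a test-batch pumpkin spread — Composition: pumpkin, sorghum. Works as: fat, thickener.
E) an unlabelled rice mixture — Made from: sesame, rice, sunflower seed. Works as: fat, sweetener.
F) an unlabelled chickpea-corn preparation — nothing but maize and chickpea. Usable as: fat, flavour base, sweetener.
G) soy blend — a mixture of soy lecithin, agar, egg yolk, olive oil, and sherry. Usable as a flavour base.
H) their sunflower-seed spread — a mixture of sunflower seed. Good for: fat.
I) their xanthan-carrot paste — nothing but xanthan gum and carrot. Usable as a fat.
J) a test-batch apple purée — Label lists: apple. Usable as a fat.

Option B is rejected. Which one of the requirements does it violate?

usable as a fat: satisfied
vegetarian: has bacon — fails
gluten-free: satisfied
alcohol-free: satisfied
coconut-free: satisfied
egg-free: satisfied

vegetarian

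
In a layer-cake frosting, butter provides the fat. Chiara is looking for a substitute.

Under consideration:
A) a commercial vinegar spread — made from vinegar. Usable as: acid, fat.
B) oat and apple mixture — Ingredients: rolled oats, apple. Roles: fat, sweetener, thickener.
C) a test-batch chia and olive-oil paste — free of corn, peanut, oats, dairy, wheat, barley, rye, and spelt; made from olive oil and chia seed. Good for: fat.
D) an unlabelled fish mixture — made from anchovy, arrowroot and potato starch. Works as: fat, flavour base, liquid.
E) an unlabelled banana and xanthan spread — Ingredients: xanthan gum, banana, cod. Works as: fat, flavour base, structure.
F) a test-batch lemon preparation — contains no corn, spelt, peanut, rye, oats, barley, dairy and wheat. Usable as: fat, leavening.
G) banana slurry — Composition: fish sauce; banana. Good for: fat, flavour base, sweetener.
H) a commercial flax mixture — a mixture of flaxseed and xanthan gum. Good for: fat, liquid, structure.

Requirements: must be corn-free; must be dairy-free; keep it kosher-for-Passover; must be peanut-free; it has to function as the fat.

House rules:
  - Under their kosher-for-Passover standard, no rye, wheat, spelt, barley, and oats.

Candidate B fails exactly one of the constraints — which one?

kosher-for-Passover

usable as a fat: satisfied
kosher-for-Passover: has rolled oats — fails
corn-free: satisfied
peanut-free: satisfied
dairy-free: satisfied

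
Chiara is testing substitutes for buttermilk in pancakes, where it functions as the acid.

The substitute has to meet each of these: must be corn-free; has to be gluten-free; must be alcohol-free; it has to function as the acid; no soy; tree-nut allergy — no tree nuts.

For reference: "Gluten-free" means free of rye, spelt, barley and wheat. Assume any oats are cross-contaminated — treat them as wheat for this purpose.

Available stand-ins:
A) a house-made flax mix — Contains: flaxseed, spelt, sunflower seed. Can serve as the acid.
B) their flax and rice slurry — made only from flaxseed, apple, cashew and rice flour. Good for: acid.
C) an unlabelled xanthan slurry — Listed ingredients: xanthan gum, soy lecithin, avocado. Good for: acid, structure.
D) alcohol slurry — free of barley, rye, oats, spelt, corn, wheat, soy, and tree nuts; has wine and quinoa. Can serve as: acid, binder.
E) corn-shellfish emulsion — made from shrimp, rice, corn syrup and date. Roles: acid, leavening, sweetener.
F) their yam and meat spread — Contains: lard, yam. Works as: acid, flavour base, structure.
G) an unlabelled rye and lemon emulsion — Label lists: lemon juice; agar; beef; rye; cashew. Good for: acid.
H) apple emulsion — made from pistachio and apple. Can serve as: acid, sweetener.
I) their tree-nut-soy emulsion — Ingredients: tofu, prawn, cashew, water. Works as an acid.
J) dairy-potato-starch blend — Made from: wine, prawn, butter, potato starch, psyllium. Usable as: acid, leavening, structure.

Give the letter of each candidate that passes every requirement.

A: has spelt, so not gluten-free — out
B: has cashew, so not tree-nut-free — no
C: has soy lecithin, so not soy-free — reject
D: has wine, so not alcohol-free — no
E: has corn syrup, so not corn-free — no
F: only lard and yam; none excluded — valid
G: has rye, so not gluten-free; has cashew, so not tree-nut-free — no
H: has pistachio, so not tree-nut-free — reject
I: has cashew, so not tree-nut-free; has tofu, so not soy-free — reject
J: has wine, so not alcohol-free — reject

F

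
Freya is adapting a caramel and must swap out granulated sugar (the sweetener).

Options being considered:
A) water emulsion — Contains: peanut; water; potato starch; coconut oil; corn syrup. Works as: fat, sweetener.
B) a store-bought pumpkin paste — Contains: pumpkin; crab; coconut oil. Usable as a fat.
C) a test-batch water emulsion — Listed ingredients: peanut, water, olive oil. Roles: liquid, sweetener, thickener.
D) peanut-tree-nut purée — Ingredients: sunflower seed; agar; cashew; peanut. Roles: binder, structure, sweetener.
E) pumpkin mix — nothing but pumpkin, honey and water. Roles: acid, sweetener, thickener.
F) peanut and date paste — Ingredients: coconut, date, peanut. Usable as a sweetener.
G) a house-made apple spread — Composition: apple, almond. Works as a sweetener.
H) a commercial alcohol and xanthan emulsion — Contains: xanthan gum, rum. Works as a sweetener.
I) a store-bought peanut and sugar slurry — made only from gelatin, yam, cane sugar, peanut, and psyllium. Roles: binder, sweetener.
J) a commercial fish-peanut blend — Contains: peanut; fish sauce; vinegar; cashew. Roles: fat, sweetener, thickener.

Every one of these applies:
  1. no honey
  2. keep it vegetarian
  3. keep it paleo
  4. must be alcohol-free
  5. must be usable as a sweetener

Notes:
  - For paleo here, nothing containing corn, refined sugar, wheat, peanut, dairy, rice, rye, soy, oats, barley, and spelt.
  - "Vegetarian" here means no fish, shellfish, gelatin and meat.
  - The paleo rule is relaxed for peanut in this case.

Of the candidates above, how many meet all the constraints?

4

A: has corn syrup, so not paleo — reject
B: not usable as a sweetener; has crab, so not vegetarian — reject
C: peanut is permitted under the paleo carve-out; nothing else excluded — OK
D: peanut is permitted under the paleo carve-out; nothing else excluded — OK
E: has honey, so not honey-free — reject
F: peanut is permitted under the paleo carve-out; nothing else excluded — valid
G: all constraints satisfied — OK
H: has rum, so not alcohol-free — no
I: has cane sugar, so not paleo; has gelatin, so not vegetarian — no
J: has fish sauce, so not vegetarian — out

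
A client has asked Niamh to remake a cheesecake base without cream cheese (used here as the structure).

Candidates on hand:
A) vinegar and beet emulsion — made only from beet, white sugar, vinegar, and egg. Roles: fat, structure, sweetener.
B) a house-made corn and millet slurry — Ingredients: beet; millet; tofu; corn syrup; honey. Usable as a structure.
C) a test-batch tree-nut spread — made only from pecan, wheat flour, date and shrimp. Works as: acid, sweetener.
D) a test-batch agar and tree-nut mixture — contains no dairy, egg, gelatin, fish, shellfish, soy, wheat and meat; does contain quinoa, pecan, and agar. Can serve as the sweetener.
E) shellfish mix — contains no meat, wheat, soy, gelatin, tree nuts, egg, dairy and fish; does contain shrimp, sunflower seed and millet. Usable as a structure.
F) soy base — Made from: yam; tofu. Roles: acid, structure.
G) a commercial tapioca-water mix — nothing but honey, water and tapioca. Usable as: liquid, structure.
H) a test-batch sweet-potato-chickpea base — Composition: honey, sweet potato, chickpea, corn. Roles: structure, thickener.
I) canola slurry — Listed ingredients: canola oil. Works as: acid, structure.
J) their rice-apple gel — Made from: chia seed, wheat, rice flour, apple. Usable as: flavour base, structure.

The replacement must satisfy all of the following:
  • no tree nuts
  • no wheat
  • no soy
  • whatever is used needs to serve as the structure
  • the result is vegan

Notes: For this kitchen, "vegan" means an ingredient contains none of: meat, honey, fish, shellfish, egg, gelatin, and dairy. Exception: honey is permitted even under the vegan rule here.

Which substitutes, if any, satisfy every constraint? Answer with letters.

A: has egg, so not vegan — out
B: has tofu, so not soy-free — no
C: not usable as a structure; has shrimp, so not vegan (and 2 more) — reject
D: not usable as a structure; has pecan, so not tree-nut-free — reject
E: has shrimp, so not vegan — no
F: has tofu, so not soy-free — reject
G: honey is permitted under the vegan carve-out; nothing else excluded — valid
H: honey is permitted under the vegan carve-out; nothing else excluded — OK
I: only canola oil; none excluded — valid
J: has wheat, so not wheat-free — out

G, H, I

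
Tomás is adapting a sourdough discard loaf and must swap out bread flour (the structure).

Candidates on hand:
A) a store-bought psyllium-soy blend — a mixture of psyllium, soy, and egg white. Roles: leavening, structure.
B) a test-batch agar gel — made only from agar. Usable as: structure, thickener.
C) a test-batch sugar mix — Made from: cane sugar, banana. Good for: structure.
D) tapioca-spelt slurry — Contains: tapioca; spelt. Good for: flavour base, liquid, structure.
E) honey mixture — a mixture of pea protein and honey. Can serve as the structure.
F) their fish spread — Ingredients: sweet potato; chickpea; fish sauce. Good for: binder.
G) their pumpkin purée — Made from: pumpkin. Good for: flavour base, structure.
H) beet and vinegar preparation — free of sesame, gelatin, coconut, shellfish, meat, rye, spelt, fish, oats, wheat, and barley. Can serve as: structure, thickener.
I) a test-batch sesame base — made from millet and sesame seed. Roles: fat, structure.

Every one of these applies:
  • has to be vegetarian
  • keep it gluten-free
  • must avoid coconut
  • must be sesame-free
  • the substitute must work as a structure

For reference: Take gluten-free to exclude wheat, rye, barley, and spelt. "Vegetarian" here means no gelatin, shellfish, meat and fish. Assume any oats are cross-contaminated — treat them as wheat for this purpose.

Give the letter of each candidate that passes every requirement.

A, B, C, E, G, H

A: only egg white, soy, and psyllium; none excluded — keep
B: only agar; none excluded — valid
C: vegetarian, no coconut — OK
D: has spelt, so not gluten-free — no
E: nothing on the exclusion list — OK
F: not usable as a structure; has fish sauce, so not vegetarian — reject
G: works as a structure, no sesame, vegetarian — keep
H: works as a structure, no sesame, vegetarian — keep
I: has sesame seed, so not sesame-free — reject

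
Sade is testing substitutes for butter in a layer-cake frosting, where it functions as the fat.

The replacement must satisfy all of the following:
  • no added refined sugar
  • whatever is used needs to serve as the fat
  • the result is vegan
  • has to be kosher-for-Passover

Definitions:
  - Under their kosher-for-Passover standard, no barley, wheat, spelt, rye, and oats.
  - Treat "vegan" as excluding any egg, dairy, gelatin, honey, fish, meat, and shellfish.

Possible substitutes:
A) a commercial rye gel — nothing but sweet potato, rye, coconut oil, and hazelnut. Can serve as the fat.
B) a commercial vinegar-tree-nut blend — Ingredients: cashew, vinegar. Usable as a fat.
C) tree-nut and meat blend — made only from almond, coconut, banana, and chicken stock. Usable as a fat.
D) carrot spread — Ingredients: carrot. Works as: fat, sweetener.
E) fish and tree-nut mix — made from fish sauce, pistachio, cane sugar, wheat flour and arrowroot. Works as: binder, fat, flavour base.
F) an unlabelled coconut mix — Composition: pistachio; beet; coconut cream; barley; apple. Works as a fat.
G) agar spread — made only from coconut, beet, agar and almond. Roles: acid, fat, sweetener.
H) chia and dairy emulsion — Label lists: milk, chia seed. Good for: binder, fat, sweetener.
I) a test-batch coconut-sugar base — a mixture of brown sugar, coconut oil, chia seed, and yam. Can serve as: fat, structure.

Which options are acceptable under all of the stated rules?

B, D, G

A: has rye, so not kosher-for-Passover — reject
B: kosher-for-Passover, no refined sugar — OK
C: has chicken stock, so not vegan — reject
D: all constraints satisfied — keep
E: has wheat flour, so not kosher-for-Passover; has fish sauce, so not vegan (and 1 more) — no
F: has barley, so not kosher-for-Passover — out
G: coconut and almond etc. — none of it excluded — keep
H: has milk, so not vegan — reject
I: has brown sugar, so not no-added-sugar — out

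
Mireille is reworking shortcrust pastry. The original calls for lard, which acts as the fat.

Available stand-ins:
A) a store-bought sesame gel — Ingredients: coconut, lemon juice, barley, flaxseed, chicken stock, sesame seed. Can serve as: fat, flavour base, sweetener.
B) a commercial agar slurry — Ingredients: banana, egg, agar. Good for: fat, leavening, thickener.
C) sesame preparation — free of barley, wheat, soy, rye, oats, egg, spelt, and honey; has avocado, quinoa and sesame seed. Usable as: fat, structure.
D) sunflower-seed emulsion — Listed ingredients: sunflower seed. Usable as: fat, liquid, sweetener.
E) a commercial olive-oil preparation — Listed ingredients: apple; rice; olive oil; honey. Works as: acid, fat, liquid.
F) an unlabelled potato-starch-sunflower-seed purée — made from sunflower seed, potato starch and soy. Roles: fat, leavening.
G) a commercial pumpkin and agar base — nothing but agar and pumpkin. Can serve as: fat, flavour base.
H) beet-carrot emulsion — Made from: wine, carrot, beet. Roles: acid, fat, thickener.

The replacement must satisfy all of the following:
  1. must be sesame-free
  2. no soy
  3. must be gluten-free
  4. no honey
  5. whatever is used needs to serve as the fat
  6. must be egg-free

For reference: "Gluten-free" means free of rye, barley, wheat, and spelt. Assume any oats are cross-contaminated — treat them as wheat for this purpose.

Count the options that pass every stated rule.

3

A: has barley, so not gluten-free; has sesame seed, so not sesame-free — out
B: has egg, so not egg-free — no
C: has sesame seed, so not sesame-free — reject
D: no sesame, no honey — valid
E: has honey, so not honey-free — no
F: has soy, so not soy-free — reject
G: every rule checks out — OK
H: works as a fat, no sesame, gluten-free — OK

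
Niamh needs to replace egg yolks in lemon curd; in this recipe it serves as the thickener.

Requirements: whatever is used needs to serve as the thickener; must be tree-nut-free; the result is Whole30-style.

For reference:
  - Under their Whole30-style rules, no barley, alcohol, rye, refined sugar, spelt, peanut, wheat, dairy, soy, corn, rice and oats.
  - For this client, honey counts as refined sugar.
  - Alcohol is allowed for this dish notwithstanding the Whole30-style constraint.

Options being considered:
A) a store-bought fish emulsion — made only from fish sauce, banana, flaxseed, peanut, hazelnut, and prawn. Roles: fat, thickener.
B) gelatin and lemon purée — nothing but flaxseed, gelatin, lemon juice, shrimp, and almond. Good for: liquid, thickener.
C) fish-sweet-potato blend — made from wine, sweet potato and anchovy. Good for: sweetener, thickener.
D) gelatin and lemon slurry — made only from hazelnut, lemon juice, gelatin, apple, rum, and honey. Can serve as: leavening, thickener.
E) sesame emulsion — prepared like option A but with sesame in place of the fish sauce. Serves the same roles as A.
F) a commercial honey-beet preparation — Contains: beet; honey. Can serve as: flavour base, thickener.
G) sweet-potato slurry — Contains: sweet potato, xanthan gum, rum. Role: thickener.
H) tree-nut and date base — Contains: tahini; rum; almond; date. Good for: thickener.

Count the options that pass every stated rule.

A: has peanut, so not Whole30-style; has hazelnut, so not tree-nut-free — reject
B: has almond, so not tree-nut-free — no
C: alcohol is permitted under the Whole30-style carve-out; nothing else excluded — valid
D: has honey, so not Whole30-style; has hazelnut, so not tree-nut-free — reject
E: has peanut, so not Whole30-style; has hazelnut, so not tree-nut-free — reject
F: has honey, so not Whole30-style — out
G: alcohol is permitted under the Whole30-style carve-out; nothing else excluded — valid
H: has almond, so not tree-nut-free — no

2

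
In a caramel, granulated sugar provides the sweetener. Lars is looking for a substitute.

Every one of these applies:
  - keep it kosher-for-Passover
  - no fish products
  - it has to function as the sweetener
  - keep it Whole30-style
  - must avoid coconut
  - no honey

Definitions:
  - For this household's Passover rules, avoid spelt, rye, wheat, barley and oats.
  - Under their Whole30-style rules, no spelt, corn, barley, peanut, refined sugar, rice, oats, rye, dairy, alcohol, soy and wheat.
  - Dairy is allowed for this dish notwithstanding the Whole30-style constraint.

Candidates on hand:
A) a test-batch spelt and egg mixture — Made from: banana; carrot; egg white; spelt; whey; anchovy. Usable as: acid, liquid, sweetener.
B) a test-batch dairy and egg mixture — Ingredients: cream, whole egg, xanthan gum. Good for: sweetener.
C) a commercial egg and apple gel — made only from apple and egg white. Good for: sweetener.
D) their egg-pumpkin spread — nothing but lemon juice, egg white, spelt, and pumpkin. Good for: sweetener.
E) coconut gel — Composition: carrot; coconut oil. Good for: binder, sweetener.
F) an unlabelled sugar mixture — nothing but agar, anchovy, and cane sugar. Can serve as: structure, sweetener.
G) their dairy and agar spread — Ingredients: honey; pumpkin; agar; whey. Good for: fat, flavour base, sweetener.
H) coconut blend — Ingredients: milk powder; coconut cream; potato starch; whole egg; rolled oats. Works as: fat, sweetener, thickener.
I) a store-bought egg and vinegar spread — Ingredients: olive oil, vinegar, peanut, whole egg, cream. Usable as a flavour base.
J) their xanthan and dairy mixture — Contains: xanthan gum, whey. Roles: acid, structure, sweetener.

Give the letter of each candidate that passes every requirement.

A: has spelt, so not kosher-for-Passover; has spelt, so not Whole30-style (and 1 more) — out
B: dairy is permitted under the Whole30-style carve-out; nothing else excluded — OK
C: all constraints satisfied — keep
D: has spelt, so not kosher-for-Passover; has spelt, so not Whole30-style — reject
E: has coconut oil, so not coconut-free — no
F: has cane sugar, so not Whole30-style; has anchovy, so not fish-free — reject
G: has honey, so not honey-free — reject
H: has rolled oats, so not kosher-for-Passover; has rolled oats, so not Whole30-style (and 1 more) — no
I: not usable as a sweetener; has peanut, so not Whole30-style — reject
J: dairy is permitted under the Whole30-style carve-out; nothing else excluded — keep

B, C, J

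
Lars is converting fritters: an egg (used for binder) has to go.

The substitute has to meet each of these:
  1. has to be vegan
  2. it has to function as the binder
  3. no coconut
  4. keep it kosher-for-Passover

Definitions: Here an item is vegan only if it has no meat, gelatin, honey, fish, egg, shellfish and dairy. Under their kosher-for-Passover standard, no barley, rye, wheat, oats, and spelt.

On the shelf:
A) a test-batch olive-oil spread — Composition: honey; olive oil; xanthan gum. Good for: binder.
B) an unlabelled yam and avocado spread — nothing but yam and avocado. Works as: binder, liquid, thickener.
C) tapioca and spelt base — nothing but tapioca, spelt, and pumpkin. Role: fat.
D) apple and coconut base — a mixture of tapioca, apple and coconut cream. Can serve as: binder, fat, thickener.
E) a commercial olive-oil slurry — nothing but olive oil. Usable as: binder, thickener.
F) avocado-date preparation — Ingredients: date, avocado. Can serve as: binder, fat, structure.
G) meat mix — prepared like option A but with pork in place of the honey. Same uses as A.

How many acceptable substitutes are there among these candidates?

A: has honey, so not vegan — out
B: nothing on the exclusion list — keep
C: not usable as a binder; has spelt, so not kosher-for-Passover — reject
D: has coconut cream, so not coconut-free — out
E: only olive oil; none excluded — OK
F: vegan, no coconut — keep
G: has pork, so not vegan — reject

3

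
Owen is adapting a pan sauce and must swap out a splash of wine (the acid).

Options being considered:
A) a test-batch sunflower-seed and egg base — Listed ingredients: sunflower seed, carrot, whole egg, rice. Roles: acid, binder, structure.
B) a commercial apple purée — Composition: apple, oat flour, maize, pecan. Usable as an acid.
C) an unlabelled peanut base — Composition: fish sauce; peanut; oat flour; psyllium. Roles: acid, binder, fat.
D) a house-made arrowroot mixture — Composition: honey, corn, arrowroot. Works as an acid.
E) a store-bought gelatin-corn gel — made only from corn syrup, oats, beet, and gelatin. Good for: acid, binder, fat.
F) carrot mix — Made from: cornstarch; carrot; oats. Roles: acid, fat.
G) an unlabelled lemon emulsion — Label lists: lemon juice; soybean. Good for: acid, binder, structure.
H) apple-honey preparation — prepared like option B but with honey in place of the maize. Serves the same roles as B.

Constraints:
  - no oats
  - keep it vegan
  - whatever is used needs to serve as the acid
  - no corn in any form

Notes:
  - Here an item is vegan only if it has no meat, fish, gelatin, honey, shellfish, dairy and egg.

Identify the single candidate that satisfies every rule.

G

A: has whole egg, so not vegan — reject
B: has maize, so not corn-free; has oat flour, so not oat-free — out
C: has fish sauce, so not vegan; has oat flour, so not oat-free — no
D: has honey, so not vegan; has corn, so not corn-free — out
E: has gelatin, so not vegan; has corn syrup, so not corn-free (and 1 more) — out
F: has cornstarch, so not corn-free; has oats, so not oat-free — reject
G: only soybean and lemon juice; none excluded — keep
H: has honey, so not vegan; has oat flour, so not oat-free — reject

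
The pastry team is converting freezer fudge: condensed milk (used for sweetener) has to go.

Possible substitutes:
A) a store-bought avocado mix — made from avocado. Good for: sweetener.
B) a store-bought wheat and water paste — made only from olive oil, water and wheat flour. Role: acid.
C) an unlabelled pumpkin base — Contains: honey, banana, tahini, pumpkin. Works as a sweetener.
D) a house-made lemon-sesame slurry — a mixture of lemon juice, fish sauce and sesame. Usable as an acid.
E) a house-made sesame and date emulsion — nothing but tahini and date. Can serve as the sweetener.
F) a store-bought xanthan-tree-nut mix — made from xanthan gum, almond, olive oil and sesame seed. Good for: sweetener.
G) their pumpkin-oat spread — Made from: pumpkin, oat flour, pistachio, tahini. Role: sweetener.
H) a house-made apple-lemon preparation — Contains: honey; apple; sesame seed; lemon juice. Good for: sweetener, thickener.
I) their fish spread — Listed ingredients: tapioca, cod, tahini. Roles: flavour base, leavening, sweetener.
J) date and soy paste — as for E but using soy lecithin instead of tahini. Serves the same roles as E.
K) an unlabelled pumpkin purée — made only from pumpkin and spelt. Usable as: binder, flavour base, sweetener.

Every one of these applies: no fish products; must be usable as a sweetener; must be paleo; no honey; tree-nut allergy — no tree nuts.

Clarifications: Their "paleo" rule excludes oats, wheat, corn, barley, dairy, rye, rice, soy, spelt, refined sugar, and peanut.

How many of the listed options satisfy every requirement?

A: only avocado; none excluded — valid
B: not usable as a sweetener; has wheat flour, so not paleo — out
C: has honey, so not honey-free — reject
D: not usable as a sweetener; has fish sauce, so not fish-free — no
E: works as a sweetener, no fish, no honey — valid
F: has almond, so not tree-nut-free — no
G: has oat flour, so not paleo; has pistachio, so not tree-nut-free — reject
H: has honey, so not honey-free — no
I: has cod, so not fish-free — out
J: has soy lecithin, so not paleo — reject
K: has spelt, so not paleo — out

2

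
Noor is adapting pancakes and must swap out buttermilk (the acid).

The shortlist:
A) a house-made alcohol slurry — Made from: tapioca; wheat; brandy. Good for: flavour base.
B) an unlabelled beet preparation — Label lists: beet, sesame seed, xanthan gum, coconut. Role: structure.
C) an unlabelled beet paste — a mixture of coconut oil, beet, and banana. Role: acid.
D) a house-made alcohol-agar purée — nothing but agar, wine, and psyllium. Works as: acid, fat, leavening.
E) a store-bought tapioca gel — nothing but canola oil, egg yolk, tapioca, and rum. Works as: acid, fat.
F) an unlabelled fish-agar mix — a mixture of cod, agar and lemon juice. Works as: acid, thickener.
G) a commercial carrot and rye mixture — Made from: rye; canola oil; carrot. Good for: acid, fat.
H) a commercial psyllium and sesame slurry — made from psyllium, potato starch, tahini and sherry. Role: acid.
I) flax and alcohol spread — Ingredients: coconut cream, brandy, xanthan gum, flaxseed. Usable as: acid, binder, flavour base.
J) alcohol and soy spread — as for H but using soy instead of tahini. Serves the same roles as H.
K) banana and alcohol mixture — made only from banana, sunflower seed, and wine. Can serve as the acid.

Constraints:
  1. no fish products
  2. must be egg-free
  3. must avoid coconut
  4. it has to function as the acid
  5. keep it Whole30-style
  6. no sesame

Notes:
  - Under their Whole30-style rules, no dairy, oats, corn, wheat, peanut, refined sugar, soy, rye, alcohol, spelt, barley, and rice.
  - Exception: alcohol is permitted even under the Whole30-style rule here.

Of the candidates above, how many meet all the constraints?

A: not usable as an acid; has wheat, so not Whole30-style — reject
B: not usable as an acid; has sesame seed, so not sesame-free (and 1 more) — reject
C: has coconut oil, so not coconut-free — no
D: alcohol is permitted under the Whole30-style carve-out; nothing else excluded — OK
E: has egg yolk, so not egg-free — out
F: has cod, so not fish-free — no
G: has rye, so not Whole30-style — out
H: has tahini, so not sesame-free — reject
I: has coconut cream, so not coconut-free — no
J: has soy, so not Whole30-style — out
K: alcohol is permitted under the Whole30-style carve-out; nothing else excluded — valid

2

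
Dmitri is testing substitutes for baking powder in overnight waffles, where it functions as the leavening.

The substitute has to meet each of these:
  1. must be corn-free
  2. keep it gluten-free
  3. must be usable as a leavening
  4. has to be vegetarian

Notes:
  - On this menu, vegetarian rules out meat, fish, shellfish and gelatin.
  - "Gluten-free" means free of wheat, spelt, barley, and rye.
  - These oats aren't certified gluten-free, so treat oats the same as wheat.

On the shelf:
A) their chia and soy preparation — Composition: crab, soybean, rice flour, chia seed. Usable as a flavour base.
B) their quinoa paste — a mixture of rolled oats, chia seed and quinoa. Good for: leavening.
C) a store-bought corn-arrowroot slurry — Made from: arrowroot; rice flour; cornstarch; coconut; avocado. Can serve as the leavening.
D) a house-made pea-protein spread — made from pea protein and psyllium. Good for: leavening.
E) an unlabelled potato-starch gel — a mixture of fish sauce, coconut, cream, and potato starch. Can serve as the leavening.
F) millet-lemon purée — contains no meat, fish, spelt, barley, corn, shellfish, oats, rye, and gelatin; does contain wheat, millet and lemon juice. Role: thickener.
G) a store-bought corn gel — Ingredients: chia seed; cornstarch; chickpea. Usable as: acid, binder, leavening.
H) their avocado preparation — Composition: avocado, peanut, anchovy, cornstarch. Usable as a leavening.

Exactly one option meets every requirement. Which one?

D

A: not usable as a leavening; has crab, so not vegetarian — reject
B: has rolled oats, so not gluten-free — reject
C: has cornstarch, so not corn-free — reject
D: nothing on the exclusion list — keep
E: has fish sauce, so not vegetarian — out
F: not usable as a leavening; has wheat, so not gluten-free — reject
G: has cornstarch, so not corn-free — reject
H: has anchovy, so not vegetarian; has cornstarch, so not corn-free — reject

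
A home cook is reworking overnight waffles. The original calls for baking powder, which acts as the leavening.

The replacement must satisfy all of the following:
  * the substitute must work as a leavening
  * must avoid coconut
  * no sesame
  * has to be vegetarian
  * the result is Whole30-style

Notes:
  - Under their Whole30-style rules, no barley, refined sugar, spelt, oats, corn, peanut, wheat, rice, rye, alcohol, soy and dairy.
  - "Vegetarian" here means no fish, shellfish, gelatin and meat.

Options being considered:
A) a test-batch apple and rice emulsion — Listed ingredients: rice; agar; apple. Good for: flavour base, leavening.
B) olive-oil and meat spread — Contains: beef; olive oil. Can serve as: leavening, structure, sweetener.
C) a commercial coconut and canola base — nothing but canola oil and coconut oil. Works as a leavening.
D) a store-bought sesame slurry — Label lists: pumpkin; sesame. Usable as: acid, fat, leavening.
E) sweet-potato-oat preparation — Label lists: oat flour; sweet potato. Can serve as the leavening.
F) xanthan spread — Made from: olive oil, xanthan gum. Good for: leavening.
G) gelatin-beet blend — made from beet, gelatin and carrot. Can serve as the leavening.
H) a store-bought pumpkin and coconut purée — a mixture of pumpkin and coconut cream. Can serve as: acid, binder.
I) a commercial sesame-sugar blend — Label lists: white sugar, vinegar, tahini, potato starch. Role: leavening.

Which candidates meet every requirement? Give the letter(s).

F

A: has rice, so not Whole30-style — out
B: has beef, so not vegetarian — no
C: has coconut oil, so not coconut-free — reject
D: has sesame, so not sesame-free — out
E: has oat flour, so not Whole30-style — out
F: only olive oil and xanthan gum; none excluded — valid
G: has gelatin, so not vegetarian — reject
H: not usable as a leavening; has coconut cream, so not coconut-free — no
I: has white sugar, so not Whole30-style; has tahini, so not sesame-free — no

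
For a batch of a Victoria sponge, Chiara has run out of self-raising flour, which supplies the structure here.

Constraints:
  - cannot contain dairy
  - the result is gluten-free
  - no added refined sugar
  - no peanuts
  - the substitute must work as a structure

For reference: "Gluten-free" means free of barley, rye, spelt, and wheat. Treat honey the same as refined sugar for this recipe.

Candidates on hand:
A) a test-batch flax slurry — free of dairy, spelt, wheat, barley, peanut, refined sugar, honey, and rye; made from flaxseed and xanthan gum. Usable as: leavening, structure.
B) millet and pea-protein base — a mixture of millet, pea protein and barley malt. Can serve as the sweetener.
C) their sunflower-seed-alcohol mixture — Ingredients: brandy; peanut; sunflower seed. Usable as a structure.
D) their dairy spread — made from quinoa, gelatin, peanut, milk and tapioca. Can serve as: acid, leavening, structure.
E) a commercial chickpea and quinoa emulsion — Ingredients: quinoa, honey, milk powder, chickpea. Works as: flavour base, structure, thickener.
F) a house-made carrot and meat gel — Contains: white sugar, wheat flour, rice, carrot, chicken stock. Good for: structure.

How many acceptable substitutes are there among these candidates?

A: works as a structure, no-added-sugar, no peanut — keep
B: not usable as a structure; has barley malt, so not gluten-free — no
C: has peanut, so not peanut-free — no
D: has peanut, so not peanut-free; has milk, so not dairy-free — out
E: has milk powder, so not dairy-free; has honey, so not no-added-sugar — out
F: has wheat flour, so not gluten-free; has white sugar, so not no-added-sugar — out

1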